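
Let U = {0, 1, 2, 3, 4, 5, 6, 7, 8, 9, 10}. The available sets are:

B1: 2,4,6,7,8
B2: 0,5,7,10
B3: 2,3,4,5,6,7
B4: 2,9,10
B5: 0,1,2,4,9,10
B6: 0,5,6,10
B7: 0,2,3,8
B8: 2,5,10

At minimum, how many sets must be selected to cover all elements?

3

B1, B3, B5 together cover {0, 1, 2, 3, 4, 5, 6, 7, 8, 9, 10} — every element.
No 2 of the 8 sets cover everything (all 28 pairs fall short), so 3 is minimum.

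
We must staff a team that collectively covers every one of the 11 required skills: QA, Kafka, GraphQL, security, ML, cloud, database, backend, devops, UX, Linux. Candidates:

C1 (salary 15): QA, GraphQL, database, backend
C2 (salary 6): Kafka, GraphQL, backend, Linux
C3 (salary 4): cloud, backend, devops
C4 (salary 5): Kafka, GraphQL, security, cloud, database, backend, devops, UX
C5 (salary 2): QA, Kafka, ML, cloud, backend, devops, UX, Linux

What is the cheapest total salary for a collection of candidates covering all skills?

7

C4, C5 cover every skill at salary 5 + 2 = 7.
Any cover uses at least 2 candidates; among all covering selections none totals below 7.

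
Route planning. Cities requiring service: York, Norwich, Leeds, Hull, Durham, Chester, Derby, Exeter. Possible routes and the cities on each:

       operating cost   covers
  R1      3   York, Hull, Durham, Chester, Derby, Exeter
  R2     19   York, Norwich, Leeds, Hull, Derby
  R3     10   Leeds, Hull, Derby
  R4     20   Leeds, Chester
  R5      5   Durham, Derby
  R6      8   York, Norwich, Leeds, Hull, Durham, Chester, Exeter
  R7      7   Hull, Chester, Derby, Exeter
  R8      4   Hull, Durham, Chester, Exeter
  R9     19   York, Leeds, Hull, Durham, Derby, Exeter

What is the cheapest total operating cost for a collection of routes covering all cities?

11

R1, R6 cover every city at operating cost 3 + 8 = 11.
Any cover uses at least 2 routes; among all covering selections none totals below 11.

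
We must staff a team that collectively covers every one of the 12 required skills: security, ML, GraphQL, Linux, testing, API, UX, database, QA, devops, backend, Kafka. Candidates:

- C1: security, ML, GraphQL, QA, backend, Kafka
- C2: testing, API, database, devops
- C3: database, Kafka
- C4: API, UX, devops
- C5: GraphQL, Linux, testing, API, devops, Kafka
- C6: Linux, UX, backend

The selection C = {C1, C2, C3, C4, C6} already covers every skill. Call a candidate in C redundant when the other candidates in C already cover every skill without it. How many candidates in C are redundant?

2

Drop C1: security, ML, GraphQL, QA uncovered — not redundant.
Drop C2: testing uncovered — not redundant.
Drop C3: the rest still cover every skill — redundant.
Drop C4: the rest still cover every skill — redundant.
Drop C6: Linux uncovered — not redundant.
2 redundant: C3, C4.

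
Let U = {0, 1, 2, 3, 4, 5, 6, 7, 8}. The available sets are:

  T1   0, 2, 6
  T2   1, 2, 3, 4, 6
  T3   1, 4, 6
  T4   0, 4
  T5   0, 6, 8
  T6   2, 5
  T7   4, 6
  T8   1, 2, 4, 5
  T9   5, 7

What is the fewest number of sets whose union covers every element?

T2, T5, T9 together cover {0, 1, 2, 3, 4, 5, 6, 7, 8} — every element.
No 2 of the 9 sets cover everything (all 36 pairs fall short), so 3 is minimum.

3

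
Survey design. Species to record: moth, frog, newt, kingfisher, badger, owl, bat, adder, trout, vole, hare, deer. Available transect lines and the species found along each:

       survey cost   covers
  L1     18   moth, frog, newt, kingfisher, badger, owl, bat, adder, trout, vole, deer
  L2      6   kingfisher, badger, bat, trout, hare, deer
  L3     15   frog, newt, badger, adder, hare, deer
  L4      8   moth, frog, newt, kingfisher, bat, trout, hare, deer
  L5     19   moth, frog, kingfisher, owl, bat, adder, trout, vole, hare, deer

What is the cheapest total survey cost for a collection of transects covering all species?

L1, L2 cover every species at survey cost 18 + 6 = 24.
Any cover uses at least 2 transects; among all covering selections none totals below 24.
Greedy by coverage-per-survey cost would pick L2, L4, L1 for 32 — worse than the optimum 24.

24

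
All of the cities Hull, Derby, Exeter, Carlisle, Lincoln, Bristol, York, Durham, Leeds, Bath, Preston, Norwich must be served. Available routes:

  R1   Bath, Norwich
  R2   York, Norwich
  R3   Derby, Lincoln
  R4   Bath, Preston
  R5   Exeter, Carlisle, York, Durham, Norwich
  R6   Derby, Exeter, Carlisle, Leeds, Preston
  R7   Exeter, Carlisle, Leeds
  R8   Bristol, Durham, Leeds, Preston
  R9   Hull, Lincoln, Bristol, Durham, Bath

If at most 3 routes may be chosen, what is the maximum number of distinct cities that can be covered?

Choosing R2, R6, R9 covers {Hull, Derby, Exeter, Carlisle, Lincoln, Bristol, York, Durham, Leeds, Bath, Preston, Norwich} — 12 cities.
That is all 12 cities.

12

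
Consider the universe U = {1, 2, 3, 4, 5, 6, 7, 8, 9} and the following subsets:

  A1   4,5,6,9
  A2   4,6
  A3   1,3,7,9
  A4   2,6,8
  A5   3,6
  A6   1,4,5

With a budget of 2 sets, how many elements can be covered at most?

Choosing A1, A3 covers {1, 3, 4, 5, 6, 7, 9} — 7 elements.
No choice of 2 sets does better; here 2, 8 are left uncovered.

7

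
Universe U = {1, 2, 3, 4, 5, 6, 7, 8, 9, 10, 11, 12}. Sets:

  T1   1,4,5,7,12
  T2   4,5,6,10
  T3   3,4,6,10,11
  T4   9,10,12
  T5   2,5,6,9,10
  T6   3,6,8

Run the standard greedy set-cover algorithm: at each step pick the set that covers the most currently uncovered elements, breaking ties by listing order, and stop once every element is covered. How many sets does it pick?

4

Pick 1: T1 covers 5 new elements (1, 4, 5, 7, 12).
Pick 2: T3 covers 4 new elements (3, 6, 10, 11).
Pick 3: T5 covers 2 new elements (2, 9).
Pick 4: T6 covers 1 new elements (8).
Greedy uses 4 sets.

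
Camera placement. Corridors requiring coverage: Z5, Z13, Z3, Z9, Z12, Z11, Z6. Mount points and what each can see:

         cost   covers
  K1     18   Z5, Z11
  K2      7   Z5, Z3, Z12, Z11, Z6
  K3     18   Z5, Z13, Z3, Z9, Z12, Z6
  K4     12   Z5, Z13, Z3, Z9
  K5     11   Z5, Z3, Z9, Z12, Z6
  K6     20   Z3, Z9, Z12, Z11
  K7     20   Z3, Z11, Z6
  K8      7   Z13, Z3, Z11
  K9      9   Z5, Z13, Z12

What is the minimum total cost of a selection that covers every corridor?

K5, K8 cover every corridor at cost 11 + 7 = 18.
Any cover uses at least 2 camera mounts; among all covering selections none totals below 18.
Greedy by coverage-per-cost would pick K2, K4 for 19 — worse than the optimum 18.

18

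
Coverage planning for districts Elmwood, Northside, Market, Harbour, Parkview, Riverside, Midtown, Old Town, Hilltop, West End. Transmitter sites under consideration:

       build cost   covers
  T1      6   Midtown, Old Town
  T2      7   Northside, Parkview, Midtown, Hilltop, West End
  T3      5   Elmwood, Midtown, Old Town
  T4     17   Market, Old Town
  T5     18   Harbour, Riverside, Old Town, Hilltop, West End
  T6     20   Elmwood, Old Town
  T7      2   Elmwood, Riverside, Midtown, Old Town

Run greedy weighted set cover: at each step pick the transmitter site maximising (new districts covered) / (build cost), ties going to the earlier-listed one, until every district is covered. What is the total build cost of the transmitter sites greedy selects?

44

Pick 1: T7 adds 4 new (Elmwood, Riverside, Midtown, Old Town) at build cost 2 (ratio 4/2).
Pick 2: T2 adds 4 new (Northside, Parkview, Hilltop, West End) at build cost 7 (ratio 4/7).
Pick 3: T4 adds 1 new (Market) at build cost 17 (ratio 1/17).
Pick 4: T5 adds 1 new (Harbour) at build cost 18 (ratio 1/18).
Greedy total build cost: 2 + 7 + 17 + 18 = 44.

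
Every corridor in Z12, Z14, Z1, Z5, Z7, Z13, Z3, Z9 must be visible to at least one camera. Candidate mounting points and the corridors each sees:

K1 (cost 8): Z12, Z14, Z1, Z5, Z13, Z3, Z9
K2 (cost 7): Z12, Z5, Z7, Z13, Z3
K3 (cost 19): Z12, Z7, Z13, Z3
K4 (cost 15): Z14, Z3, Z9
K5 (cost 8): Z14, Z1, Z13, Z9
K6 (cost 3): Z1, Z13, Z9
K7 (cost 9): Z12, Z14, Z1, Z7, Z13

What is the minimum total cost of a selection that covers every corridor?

K1, K2 cover every corridor at cost 8 + 7 = 15.
Any cover uses at least 2 camera mounts; among all covering selections none totals below 15.
Greedy by coverage-per-cost would pick K6, K2, K1 for 18 — worse than the optimum 15.

15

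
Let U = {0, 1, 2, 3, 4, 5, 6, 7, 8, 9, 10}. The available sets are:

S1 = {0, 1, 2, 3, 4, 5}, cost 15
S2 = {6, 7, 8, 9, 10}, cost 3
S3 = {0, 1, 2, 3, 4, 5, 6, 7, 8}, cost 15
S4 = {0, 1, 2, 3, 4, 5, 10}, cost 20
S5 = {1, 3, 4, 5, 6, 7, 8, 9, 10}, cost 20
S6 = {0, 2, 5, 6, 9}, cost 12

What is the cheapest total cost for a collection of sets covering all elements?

18

S1, S2 cover every element at cost 15 + 3 = 18.
Any cover uses at least 2 sets; among all covering selections none totals below 18.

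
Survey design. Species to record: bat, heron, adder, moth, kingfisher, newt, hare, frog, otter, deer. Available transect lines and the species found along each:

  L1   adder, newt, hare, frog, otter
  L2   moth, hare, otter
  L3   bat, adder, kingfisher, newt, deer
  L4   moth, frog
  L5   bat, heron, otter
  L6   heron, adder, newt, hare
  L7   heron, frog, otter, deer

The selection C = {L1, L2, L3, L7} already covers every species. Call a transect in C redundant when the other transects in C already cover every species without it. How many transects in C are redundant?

1

Drop L1: the rest still cover every species — redundant.
Drop L2: moth uncovered — not redundant.
Drop L3: bat, kingfisher uncovered — not redundant.
Drop L7: heron uncovered — not redundant.
1 redundant: L1.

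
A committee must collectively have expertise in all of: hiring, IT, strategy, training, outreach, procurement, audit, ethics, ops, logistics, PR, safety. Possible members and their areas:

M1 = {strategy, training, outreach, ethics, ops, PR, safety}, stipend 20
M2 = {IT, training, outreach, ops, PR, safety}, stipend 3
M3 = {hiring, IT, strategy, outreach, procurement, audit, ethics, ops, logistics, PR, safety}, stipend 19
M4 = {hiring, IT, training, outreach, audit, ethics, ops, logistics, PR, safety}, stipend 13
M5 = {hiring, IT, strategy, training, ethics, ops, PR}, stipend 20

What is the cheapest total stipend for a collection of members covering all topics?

22

M2, M3 cover every topic at stipend 3 + 19 = 22.
Any cover uses at least 2 members; among all covering selections none totals below 22.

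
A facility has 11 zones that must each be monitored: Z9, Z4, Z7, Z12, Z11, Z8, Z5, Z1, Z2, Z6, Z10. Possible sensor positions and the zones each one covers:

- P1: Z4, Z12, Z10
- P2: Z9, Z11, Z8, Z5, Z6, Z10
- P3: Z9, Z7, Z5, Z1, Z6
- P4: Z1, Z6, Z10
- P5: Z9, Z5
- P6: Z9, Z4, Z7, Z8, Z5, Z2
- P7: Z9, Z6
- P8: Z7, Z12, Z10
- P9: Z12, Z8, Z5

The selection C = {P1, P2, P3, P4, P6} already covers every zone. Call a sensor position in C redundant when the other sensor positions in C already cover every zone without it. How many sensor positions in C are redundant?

2

Drop P1: Z12 uncovered — not redundant.
Drop P2: Z11 uncovered — not redundant.
Drop P3: the rest still cover every zone — redundant.
Drop P4: the rest still cover every zone — redundant.
Drop P6: Z2 uncovered — not redundant.
2 redundant: P3, P4.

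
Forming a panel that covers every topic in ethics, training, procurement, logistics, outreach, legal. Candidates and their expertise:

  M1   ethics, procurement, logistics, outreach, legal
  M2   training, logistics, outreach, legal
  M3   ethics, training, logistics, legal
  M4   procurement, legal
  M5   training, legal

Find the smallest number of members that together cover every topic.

M1, M2 together cover {ethics, training, procurement, logistics, outreach, legal} — every topic.
No single member contains all 6 topics, so 2 is optimal.

2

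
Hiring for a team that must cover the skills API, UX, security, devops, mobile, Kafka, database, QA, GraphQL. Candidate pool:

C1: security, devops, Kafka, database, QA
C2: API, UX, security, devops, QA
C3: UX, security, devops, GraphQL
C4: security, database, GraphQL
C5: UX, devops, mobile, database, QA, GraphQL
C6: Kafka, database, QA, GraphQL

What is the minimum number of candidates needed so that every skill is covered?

3

C1, C2, C5 together cover {API, UX, security, devops, mobile, Kafka, database, QA, GraphQL} — every skill.
No 2 of the 6 candidates cover everything (all 15 pairs fall short), so 3 is minimum.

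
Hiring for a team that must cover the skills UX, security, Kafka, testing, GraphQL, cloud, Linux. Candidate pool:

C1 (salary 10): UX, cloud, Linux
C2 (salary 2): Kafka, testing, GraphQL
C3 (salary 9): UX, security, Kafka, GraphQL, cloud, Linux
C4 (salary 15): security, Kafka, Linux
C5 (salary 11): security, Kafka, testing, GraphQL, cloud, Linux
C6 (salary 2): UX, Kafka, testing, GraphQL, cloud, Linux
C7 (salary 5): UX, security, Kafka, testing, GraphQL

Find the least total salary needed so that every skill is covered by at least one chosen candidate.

C6, C7 cover every skill at salary 2 + 5 = 7.
Any cover uses at least 2 candidates; among all covering selections none totals below 7.

7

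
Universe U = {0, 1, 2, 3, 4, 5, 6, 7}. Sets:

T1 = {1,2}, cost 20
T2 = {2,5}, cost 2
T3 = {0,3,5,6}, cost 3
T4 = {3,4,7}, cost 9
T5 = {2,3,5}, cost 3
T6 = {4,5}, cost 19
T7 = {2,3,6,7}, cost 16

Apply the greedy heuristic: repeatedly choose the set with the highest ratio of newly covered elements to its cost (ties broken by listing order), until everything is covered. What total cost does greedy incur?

Pick 1: T3 adds 4 new (0, 3, 5, 6) at cost 3 (ratio 4/3).
Pick 2: T2 adds 1 new (2) at cost 2 (ratio 1/2).
Pick 3: T4 adds 2 new (4, 7) at cost 9 (ratio 2/9).
Pick 4: T1 adds 1 new (1) at cost 20 (ratio 1/20).
Greedy total cost: 3 + 2 + 9 + 20 = 34. (The true optimum is 32, so greedy overshoots here.)

34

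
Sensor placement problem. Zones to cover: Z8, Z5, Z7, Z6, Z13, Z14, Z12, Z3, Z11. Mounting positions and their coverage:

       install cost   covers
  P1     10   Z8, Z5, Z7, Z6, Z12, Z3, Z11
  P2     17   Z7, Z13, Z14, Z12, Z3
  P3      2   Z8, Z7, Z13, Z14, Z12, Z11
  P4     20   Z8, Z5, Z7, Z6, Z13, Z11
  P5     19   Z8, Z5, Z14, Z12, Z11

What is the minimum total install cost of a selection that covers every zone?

12

P1, P3 cover every zone at install cost 10 + 2 = 12.
Any cover uses at least 2 sensor positions; among all covering selections none totals below 12.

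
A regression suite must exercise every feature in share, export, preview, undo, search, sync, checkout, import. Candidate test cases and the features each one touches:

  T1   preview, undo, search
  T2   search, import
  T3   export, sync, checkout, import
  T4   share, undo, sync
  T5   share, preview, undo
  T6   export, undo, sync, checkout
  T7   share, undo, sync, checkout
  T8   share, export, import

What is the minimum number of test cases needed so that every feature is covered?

T1, T3, T4 together cover {share, export, preview, undo, search, sync, checkout, import} — every feature.
No 2 of the 8 test cases cover everything (all 28 pairs fall short), so 3 is minimum.

3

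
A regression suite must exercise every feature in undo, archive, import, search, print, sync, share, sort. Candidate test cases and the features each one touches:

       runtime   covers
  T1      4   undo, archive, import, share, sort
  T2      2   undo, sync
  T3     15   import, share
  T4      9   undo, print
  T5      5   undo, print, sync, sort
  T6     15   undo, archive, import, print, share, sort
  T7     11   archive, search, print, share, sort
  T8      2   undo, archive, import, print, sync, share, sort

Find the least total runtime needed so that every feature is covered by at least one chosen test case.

13

T7, T8 cover every feature at runtime 11 + 2 = 13.
Any cover uses at least 2 test cases; among all covering selections none totals below 13.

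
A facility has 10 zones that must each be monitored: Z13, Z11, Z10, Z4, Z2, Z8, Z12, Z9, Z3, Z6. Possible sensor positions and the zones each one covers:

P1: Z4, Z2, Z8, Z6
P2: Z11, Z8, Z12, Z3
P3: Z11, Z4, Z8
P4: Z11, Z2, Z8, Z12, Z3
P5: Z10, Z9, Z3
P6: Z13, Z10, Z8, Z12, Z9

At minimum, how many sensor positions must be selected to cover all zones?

3

P1, P2, P6 together cover {Z13, Z11, Z10, Z4, Z2, Z8, Z12, Z9, Z3, Z6} — every zone.
No 2 of the 6 sensor positions cover everything (all 15 pairs fall short), so 3 is minimum.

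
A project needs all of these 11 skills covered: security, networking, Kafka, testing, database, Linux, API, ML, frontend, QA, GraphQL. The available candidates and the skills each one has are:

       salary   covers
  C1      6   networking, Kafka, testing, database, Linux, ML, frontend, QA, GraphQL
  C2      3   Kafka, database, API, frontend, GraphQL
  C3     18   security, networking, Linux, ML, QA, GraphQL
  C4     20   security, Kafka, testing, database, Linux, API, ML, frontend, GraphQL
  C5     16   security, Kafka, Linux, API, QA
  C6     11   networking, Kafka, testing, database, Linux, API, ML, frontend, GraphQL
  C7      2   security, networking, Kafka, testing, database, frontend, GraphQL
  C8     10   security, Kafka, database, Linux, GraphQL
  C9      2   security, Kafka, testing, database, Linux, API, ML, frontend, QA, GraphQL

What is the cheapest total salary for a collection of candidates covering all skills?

4

C7, C9 cover every skill at salary 2 + 2 = 4.
Any cover uses at least 2 candidates; among all covering selections none totals below 4.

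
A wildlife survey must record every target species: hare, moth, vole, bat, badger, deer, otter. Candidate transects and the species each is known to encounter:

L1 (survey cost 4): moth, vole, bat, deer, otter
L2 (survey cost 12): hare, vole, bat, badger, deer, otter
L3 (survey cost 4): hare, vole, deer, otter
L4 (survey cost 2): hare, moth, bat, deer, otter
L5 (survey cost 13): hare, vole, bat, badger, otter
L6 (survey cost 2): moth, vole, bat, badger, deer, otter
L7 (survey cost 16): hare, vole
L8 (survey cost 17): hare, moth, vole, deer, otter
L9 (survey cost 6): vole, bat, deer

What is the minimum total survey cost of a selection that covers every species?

4

L4, L6 cover every species at survey cost 2 + 2 = 4.
Any cover uses at least 2 transects; among all covering selections none totals below 4.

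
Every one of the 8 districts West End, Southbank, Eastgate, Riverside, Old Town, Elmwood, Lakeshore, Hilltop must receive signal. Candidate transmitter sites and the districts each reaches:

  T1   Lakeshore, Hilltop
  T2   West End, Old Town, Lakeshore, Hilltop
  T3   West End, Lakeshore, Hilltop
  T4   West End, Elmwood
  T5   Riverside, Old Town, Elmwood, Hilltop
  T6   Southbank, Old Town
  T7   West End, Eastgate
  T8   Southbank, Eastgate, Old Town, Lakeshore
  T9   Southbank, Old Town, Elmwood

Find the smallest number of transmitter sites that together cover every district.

3

T2, T5, T8 together cover {West End, Southbank, Eastgate, Riverside, Old Town, Elmwood, Lakeshore, Hilltop} — every district.
No 2 of the 9 transmitter sites cover everything (all 36 pairs fall short), so 3 is minimum.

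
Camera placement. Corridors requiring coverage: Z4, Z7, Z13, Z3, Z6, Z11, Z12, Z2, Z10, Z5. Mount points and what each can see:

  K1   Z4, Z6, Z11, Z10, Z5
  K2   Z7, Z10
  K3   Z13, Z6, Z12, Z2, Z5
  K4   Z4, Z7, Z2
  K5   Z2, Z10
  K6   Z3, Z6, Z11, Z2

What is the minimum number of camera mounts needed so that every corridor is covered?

4

K1, K2, K3, K6 together cover {Z4, Z7, Z13, Z3, Z6, Z11, Z12, Z2, Z10, Z5} — every corridor.
No 3 of the 6 camera mounts cover everything (all 20 triples fall short), so 4 is minimum.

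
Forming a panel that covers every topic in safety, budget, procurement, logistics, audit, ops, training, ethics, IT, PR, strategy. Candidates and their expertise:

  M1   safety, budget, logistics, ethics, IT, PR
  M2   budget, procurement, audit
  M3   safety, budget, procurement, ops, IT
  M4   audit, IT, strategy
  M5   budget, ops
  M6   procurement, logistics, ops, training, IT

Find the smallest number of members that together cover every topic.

3

M1, M4, M6 together cover {safety, budget, procurement, logistics, audit, ops, training, ethics, IT, PR, strategy} — every topic.
No 2 of the 6 members cover everything (all 15 pairs fall short), so 3 is minimum.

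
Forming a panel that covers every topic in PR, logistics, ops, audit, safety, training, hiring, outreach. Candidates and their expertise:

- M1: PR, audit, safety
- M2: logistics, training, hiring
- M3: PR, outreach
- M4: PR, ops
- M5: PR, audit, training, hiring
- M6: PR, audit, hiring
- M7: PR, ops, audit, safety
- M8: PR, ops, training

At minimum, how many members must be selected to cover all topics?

3

M2, M3, M7 together cover {PR, logistics, ops, audit, safety, training, hiring, outreach} — every topic.
No 2 of the 8 members cover everything (all 28 pairs fall short), so 3 is minimum.
Greedy (largest uncovered first) would take M5, M7, M2, M3 — 4 members — but 3 suffice.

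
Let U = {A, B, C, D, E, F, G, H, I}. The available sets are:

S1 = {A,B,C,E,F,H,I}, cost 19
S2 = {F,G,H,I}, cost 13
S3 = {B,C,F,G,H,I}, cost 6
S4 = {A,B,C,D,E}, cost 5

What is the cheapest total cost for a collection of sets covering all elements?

S3, S4 cover every element at cost 6 + 5 = 11.
Any cover uses at least 2 sets; among all covering selections none totals below 11.

11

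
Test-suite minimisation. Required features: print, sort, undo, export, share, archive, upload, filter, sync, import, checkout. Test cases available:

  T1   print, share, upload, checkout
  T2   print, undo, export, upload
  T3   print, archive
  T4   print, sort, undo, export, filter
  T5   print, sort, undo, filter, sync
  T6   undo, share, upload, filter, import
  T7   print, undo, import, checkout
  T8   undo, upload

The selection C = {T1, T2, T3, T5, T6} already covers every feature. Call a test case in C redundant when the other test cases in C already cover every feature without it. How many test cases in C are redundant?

Drop T1: checkout uncovered — not redundant.
Drop T2: export uncovered — not redundant.
Drop T3: archive uncovered — not redundant.
Drop T5: sort, sync uncovered — not redundant.
Drop T6: import uncovered — not redundant.
None of the test cases in C is redundant.

0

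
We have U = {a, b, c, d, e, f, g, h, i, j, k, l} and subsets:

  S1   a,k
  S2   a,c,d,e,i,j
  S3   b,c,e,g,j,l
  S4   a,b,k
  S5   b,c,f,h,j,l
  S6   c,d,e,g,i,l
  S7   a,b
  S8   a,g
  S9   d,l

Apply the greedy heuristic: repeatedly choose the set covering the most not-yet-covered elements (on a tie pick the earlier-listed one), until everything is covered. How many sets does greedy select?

4

Pick 1: S2 covers 6 new elements (a, c, d, e, i, j).
Pick 2: S5 covers 4 new elements (b, f, h, l).
Pick 3: S1 covers 1 new elements (k).
Pick 4: S3 covers 1 new elements (g).
Greedy uses 4 sets. (The true minimum is 3.)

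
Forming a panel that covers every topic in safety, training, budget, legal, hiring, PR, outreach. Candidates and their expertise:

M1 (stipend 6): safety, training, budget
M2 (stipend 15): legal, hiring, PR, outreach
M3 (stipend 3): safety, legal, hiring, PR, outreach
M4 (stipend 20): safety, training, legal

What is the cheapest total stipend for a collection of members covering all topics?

9

M1, M3 cover every topic at stipend 6 + 3 = 9.
Any cover uses at least 2 members; among all covering selections none totals below 9.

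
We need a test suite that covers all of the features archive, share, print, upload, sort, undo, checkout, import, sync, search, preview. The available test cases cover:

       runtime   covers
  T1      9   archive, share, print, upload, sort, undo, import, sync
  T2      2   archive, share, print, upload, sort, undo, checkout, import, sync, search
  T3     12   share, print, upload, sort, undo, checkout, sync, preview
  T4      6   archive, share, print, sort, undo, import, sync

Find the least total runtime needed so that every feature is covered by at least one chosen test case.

14

T2, T3 cover every feature at runtime 2 + 12 = 14.
Any cover uses at least 2 test cases; among all covering selections none totals below 14.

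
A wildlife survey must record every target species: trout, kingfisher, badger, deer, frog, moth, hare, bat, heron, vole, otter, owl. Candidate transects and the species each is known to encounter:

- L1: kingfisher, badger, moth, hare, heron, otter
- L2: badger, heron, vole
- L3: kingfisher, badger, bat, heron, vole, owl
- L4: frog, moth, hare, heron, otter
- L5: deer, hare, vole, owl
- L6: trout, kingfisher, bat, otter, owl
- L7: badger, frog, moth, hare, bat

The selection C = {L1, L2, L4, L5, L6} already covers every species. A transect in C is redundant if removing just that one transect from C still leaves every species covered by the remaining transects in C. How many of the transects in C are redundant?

2

Drop L1: the rest still cover every species — redundant.
Drop L2: the rest still cover every species — redundant.
Drop L4: frog uncovered — not redundant.
Drop L5: deer uncovered — not redundant.
Drop L6: trout, bat uncovered — not redundant.
2 redundant: L1, L2.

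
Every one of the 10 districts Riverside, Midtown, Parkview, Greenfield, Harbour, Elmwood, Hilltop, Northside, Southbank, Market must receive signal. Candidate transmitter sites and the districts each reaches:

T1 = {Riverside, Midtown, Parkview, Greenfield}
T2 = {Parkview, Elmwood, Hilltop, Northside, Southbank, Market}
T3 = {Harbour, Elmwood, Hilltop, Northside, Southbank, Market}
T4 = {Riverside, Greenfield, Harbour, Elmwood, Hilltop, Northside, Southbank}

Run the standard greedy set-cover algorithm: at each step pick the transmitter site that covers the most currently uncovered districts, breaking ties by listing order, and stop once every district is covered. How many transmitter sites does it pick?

Pick 1: T4 covers 7 new districts (Riverside, Greenfield, Harbour, Elmwood, Hilltop, Northside, Southbank).
Pick 2: T1 covers 2 new districts (Midtown, Parkview).
Pick 3: T2 covers 1 new districts (Market).
Greedy uses 3 transmitter sites. (The true minimum is 2.)

3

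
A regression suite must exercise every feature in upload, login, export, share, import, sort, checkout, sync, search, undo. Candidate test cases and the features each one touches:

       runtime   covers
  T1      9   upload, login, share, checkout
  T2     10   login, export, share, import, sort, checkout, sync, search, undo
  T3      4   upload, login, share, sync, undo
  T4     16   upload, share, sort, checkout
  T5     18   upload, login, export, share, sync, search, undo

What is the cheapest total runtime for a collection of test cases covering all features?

T2, T3 cover every feature at runtime 10 + 4 = 14.
Any cover uses at least 2 test cases; among all covering selections none totals below 14.

14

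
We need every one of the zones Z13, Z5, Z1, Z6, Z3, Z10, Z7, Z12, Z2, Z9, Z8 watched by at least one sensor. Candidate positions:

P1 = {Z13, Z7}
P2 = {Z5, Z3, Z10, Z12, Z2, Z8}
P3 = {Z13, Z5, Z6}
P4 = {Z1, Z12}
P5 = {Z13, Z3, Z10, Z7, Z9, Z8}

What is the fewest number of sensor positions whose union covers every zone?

P2, P3, P4, P5 together cover {Z13, Z5, Z1, Z6, Z3, Z10, Z7, Z12, Z2, Z9, Z8} — every zone.
No 3 of the 5 sensor positions cover everything (all 10 triples fall short), so 4 is minimum.

4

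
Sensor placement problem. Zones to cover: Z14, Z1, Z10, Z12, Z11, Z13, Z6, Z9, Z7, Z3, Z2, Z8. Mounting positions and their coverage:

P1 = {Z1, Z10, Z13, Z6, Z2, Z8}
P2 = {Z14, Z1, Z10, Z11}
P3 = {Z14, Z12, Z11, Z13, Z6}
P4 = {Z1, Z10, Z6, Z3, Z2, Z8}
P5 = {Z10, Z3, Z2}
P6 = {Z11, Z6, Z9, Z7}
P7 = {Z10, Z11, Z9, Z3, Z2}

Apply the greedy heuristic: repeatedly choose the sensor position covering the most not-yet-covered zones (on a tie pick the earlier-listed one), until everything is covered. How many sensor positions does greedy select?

Pick 1: P1 covers 6 new zones (Z1, Z10, Z13, Z6, Z2, Z8).
Pick 2: P3 covers 3 new zones (Z14, Z12, Z11).
Pick 3: P6 covers 2 new zones (Z9, Z7).
Pick 4: P4 covers 1 new zones (Z3).
Greedy uses 4 sensor positions. (The true minimum is 3.)

4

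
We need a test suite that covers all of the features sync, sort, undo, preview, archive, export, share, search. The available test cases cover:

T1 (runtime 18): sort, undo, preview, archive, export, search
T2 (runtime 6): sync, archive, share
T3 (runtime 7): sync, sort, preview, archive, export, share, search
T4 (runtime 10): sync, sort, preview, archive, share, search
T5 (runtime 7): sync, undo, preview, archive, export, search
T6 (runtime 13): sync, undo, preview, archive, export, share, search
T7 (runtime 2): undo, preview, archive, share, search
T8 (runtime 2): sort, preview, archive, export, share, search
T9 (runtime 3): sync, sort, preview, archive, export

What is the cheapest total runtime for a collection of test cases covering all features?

T7, T9 cover every feature at runtime 2 + 3 = 5.
Any cover uses at least 2 test cases; among all covering selections none totals below 5.
Greedy by coverage-per-runtime would pick T8, T7, T9 for 7 — worse than the optimum 5.

5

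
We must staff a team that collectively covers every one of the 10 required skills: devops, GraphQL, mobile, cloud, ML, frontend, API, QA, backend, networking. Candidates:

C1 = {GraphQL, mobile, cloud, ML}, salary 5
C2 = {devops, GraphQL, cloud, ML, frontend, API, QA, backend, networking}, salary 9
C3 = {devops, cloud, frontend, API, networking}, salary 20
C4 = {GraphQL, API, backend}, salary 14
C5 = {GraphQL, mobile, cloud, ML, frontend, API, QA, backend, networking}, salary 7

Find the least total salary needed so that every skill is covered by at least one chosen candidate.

14

C1, C2 cover every skill at salary 5 + 9 = 14.
Any cover uses at least 2 candidates; among all covering selections none totals below 14.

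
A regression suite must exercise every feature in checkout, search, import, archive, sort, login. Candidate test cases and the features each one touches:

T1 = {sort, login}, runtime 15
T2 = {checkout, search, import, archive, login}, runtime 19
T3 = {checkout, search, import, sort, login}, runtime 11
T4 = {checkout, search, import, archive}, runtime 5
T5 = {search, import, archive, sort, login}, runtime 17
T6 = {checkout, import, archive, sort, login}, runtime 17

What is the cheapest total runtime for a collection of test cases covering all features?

16

T3, T4 cover every feature at runtime 11 + 5 = 16.
Any cover uses at least 2 test cases; among all covering selections none totals below 16.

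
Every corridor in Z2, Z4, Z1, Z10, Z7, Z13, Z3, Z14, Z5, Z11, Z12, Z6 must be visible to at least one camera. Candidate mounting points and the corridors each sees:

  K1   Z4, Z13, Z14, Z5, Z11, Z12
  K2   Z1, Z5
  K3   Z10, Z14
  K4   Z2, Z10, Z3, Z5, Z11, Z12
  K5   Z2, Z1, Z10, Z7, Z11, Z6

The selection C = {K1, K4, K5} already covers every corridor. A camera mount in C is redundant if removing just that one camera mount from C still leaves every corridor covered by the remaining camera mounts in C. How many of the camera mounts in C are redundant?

Drop K1: Z4, Z13, Z14 uncovered — not redundant.
Drop K4: Z3 uncovered — not redundant.
Drop K5: Z1, Z7, Z6 uncovered — not redundant.
None of the camera mounts in C is redundant.

0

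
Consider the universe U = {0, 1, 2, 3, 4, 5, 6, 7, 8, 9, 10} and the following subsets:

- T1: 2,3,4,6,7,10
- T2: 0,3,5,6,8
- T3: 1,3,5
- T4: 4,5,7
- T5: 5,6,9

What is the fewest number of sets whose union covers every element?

T1, T2, T3, T5 together cover {0, 1, 2, 3, 4, 5, 6, 7, 8, 9, 10} — every element.
No 3 of the 5 sets cover everything (all 10 triples fall short), so 4 is minimum.

4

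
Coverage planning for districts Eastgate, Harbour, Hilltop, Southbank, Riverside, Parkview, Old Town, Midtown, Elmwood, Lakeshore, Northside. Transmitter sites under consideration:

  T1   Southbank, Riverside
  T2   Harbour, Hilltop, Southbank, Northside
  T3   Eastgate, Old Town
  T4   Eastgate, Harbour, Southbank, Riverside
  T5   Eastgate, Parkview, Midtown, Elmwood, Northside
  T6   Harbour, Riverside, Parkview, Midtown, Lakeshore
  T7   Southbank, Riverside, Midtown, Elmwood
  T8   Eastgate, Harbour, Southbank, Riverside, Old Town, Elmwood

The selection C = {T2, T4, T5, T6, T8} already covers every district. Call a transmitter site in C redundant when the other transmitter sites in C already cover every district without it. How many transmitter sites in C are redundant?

Drop T2: Hilltop uncovered — not redundant.
Drop T4: the rest still cover every district — redundant.
Drop T5: the rest still cover every district — redundant.
Drop T6: Lakeshore uncovered — not redundant.
Drop T8: Old Town uncovered — not redundant.
2 redundant: T4, T5.

2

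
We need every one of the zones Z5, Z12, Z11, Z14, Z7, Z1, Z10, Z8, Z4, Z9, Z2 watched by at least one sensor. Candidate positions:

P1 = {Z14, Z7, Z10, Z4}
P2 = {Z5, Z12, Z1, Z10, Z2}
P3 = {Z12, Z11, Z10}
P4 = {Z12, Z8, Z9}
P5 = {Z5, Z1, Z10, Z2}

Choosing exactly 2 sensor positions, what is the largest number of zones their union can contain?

8

Choosing P1, P2 covers {Z5, Z12, Z14, Z7, Z1, Z10, Z4, Z2} — 8 zones.
No choice of 2 sensor positions does better; here Z11, Z8, Z9 are left uncovered.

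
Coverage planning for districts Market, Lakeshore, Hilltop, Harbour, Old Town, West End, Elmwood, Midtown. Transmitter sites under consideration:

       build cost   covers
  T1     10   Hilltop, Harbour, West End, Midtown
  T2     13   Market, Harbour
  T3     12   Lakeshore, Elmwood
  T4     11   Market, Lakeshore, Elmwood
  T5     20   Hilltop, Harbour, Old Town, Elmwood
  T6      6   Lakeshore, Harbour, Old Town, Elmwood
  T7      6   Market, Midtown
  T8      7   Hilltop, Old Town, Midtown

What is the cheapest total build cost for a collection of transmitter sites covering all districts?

22

T1, T6, T7 cover every district at build cost 10 + 6 + 6 = 22.
Any cover uses at least 3 transmitter sites; among all covering selections none totals below 22.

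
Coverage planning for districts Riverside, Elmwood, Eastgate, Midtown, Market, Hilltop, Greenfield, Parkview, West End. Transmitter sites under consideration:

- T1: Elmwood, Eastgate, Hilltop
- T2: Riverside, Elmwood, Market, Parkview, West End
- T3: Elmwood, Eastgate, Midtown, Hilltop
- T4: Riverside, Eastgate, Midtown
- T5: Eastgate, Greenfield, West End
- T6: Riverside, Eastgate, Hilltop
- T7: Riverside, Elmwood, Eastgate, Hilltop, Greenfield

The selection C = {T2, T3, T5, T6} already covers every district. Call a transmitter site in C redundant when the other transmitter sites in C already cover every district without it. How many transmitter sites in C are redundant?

Drop T2: Market, Parkview uncovered — not redundant.
Drop T3: Midtown uncovered — not redundant.
Drop T5: Greenfield uncovered — not redundant.
Drop T6: the rest still cover every district — redundant.
1 redundant: T6.

1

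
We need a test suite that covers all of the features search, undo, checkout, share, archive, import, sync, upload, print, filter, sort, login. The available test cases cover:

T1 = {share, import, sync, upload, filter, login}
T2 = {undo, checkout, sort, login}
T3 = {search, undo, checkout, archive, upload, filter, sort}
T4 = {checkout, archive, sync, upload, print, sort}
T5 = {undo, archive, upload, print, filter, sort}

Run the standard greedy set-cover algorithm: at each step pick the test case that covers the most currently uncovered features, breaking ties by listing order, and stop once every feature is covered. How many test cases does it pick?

3

Pick 1: T3 covers 7 new features (search, undo, checkout, archive, upload, filter, sort).
Pick 2: T1 covers 4 new features (share, import, sync, login).
Pick 3: T4 covers 1 new features (print).
Greedy uses 3 test cases.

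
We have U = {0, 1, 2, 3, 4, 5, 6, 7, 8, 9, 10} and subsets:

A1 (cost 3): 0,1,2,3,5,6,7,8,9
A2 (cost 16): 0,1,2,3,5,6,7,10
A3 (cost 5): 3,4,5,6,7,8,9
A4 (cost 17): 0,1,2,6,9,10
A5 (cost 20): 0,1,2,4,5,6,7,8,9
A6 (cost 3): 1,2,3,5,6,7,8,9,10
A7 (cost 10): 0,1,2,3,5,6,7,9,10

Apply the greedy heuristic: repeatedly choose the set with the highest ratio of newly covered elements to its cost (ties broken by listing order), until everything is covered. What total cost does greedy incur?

Pick 1: A1 adds 9 new (0, 1, 2, 3, 5, 6, 7, 8, 9) at cost 3 (ratio 9/3).
Pick 2: A6 adds 1 new (10) at cost 3 (ratio 1/3).
Pick 3: A3 adds 1 new (4) at cost 5 (ratio 1/5).
Greedy total cost: 3 + 3 + 5 = 11.

11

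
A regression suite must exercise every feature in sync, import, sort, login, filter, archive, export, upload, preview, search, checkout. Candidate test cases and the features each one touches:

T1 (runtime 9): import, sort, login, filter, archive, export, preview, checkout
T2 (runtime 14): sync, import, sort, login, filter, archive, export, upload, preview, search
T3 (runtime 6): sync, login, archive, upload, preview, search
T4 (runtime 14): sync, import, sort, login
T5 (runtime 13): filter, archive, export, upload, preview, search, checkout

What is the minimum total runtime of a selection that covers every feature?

T1, T3 cover every feature at runtime 9 + 6 = 15.
Any cover uses at least 2 test cases; among all covering selections none totals below 15.

15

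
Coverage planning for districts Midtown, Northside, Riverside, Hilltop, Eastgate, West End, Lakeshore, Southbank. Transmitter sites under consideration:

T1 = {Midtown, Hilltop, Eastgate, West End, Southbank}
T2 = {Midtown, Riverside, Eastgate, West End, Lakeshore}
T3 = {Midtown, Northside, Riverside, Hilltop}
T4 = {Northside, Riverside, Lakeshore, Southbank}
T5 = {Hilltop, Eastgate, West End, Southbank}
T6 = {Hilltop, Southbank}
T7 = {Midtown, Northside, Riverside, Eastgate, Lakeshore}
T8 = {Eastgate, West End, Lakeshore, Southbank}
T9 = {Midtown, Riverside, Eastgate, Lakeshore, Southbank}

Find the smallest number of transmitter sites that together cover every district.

2

T1, T4 together cover {Midtown, Northside, Riverside, Hilltop, Eastgate, West End, Lakeshore, Southbank} — every district.
No single transmitter site contains all 8 districts, so 2 is optimal.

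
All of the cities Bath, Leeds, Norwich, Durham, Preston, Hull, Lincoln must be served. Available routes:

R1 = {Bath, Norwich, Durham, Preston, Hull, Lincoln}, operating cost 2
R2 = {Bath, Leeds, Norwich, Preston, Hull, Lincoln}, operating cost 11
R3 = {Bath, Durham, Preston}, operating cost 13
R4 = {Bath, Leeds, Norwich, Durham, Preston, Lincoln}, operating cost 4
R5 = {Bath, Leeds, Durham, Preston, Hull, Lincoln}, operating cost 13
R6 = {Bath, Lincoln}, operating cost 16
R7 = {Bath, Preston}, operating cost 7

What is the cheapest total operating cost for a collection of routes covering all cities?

R1, R4 cover every city at operating cost 2 + 4 = 6.
Any cover uses at least 2 routes; among all covering selections none totals below 6.

6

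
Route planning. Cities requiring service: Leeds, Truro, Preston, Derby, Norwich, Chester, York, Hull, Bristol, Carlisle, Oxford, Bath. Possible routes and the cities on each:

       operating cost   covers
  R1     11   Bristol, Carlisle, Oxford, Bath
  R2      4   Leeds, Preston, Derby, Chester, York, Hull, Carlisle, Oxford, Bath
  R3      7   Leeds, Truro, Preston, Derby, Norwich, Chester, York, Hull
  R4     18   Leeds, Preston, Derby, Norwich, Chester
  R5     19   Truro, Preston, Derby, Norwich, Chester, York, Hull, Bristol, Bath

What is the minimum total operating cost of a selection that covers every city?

R1, R3 cover every city at operating cost 11 + 7 = 18.
Any cover uses at least 2 routes; among all covering selections none totals below 18.

18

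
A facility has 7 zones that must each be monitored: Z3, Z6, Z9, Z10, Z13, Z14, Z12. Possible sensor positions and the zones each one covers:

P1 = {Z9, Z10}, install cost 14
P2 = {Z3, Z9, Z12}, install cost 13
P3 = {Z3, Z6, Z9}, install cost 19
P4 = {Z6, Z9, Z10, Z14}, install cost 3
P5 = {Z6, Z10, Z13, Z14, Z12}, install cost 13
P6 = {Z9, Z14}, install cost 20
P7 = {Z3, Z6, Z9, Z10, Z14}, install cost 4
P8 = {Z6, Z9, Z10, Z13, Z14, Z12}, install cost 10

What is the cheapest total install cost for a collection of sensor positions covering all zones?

P7, P8 cover every zone at install cost 4 + 10 = 14.
Any cover uses at least 2 sensor positions; among all covering selections none totals below 14.

14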